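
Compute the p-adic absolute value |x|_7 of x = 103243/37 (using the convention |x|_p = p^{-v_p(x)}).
|103243/37|_7 = 1/2401

Step 1 — compute v_7(x) by factoring powers of 7 out of the numerator and denominator: v_7(103243/37) = 4. Step 2 — apply |x|_p = p^{-v_p(x)} = 7^{-4} = 1/2401.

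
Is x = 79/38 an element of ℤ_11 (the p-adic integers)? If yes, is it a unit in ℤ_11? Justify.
x ∈ ℤ_11^× (unit); v_11(x) = 0

ℤ_11 = {x ∈ ℚ_11 : v_11(x) ≥ 0} and ℤ_11^× = {x ∈ ℤ_11 : v_11(x) = 0}. Here v_11(79/38) = v_11(num) − v_11(den) = 0; compare against these criteria.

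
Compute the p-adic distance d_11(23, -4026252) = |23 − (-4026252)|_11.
d_11(23, -4026252) = 1/161051

Step 1 — x − y = 23 − (-4026252) = 4026275. Step 2 — v_11(4026275) = 5 (factor: 4026275 = (11^5 · 25); the sign does not affect v_p). Step 3 — |x − y|_11 = 11^{-5} = 1/161051.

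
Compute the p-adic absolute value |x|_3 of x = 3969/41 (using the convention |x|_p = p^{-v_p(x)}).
|3969/41|_3 = 1/81

Step 1 — compute v_3(x) by factoring powers of 3 out of the numerator and denominator: v_3(3969/41) = 4. Step 2 — apply |x|_p = p^{-v_p(x)} = 3^{-4} = 1/81.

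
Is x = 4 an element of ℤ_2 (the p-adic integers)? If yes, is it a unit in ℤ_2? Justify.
x ∈ ℤ_2 but not a unit; v_2(x) = 2 > 0

ℤ_2 = {x ∈ ℚ_2 : v_2(x) ≥ 0} and ℤ_2^× = {x ∈ ℤ_2 : v_2(x) = 0}. Here v_2(4) = v_2(num) − v_2(den) = 2; compare against these criteria.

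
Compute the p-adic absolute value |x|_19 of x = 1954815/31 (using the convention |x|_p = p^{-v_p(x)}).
|1954815/31|_19 = 1/130321

Step 1 — compute v_19(x) by factoring powers of 19 out of the numerator and denominator: v_19(1954815/31) = 4. Step 2 — apply |x|_p = p^{-v_p(x)} = 19^{-4} = 1/130321.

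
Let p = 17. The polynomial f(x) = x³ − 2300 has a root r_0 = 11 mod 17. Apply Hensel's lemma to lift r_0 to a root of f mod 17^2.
r_1 = 28 (mod 289)

Hensel: r_{i+1} = r_i − f(r_i)/f′(r_i) mod 17^{i+2}, where f′(x) = 3x². Iterate:
  r_0 = 11 (mod 17)
  r_1 = 28 (mod 289)
Final: r = 28 with f(r) ≡ 0 mod 17^2.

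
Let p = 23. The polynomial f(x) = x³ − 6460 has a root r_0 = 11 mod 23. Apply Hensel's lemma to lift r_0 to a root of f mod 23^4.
r_3 = 59397 (mod 279841)

Hensel: r_{i+1} = r_i − f(r_i)/f′(r_i) mod 23^{i+2}, where f′(x) = 3x². Iterate:
  r_0 = 11 (mod 23)
  r_1 = 149 (mod 529)
  r_2 = 10729 (mod 12167)
  r_3 = 59397 (mod 279841)
Final: r = 59397 with f(r) ≡ 0 mod 23^4.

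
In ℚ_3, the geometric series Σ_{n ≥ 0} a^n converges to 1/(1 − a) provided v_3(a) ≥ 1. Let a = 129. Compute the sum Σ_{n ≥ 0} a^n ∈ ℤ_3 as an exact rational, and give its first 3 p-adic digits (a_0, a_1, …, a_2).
Σ a^n = 1/(1 − a) = -1/128;  first 3 digits = (1, 1, 0)

v_3(a) = 1 ≥ 1, so the series converges in ℤ_3 to 1/(1 − a) = 1/(1 − 129) = -1/128. Expand this rational in ℤ_3: compute digits iteratively via d_i = x_i mod 3, x_{i+1} = (x_i − d_i)/3. The first 3 digits are (1, 1, 0).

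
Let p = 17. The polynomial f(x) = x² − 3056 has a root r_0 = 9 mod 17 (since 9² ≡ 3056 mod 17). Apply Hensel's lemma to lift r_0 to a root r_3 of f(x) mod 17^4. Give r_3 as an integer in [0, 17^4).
r_3 = 72922 (mod 83521)

Hensel's recurrence: r_{i+1} = r_i − f(r_i)·(f′(r_i))^{-1} mod 17^{i+2}, with f′(x) = 2x. Iterate:
  r_0 = 9 (mod 17)
  r_1 = 94 (mod 289)
  r_2 = 4140 (mod 4913)
  r_3 = 72922 (mod 83521)
Final: r_3 = 72922, and one checks f(r_3) ≡ 0 mod 17^4.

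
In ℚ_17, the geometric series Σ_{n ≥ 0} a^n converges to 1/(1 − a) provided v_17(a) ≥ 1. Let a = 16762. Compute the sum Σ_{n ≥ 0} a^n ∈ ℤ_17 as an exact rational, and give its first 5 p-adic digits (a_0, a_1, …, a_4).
Σ a^n = 1/(1 − a) = -1/16761;  first 5 digits = (1, 0, 7, 3, 15)

v_17(a) = 2 ≥ 1, so the series converges in ℤ_17 to 1/(1 − a) = 1/(1 − 16762) = -1/16761. Expand this rational in ℤ_17: compute digits iteratively via d_i = x_i mod 17, x_{i+1} = (x_i − d_i)/17. The first 5 digits are (1, 0, 7, 3, 15).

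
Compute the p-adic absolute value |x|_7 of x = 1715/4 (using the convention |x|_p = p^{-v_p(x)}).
|1715/4|_7 = 1/343

Step 1 — compute v_7(x) by factoring powers of 7 out of the numerator and denominator: v_7(1715/4) = 3. Step 2 — apply |x|_p = p^{-v_p(x)} = 7^{-3} = 1/343.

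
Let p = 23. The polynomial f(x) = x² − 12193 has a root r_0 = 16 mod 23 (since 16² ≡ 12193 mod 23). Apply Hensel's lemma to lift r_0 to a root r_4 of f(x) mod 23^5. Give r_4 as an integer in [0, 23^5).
r_4 = 4973766 (mod 6436343)

Hensel's recurrence: r_{i+1} = r_i − f(r_i)·(f′(r_i))^{-1} mod 23^{i+2}, with f′(x) = 2x. Iterate:
  r_0 = 16 (mod 23)
  r_1 = 108 (mod 529)
  r_2 = 9630 (mod 12167)
  r_3 = 216469 (mod 279841)
  r_4 = 4973766 (mod 6436343)
Final: r_4 = 4973766, and one checks f(r_4) ≡ 0 mod 23^5.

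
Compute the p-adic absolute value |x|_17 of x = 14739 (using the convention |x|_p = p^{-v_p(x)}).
|14739|_17 = 1/4913

Step 1 — compute v_17(x) by factoring powers of 17 out of the numerator and denominator: v_17(14739) = 3. Step 2 — apply |x|_p = p^{-v_p(x)} = 17^{-3} = 1/4913.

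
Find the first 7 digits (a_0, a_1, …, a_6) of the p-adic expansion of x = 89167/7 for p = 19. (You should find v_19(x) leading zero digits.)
(a_0, …, a_6) = (0, 0, 0, 10, 5, 16, 10)

v_19(89167/7) = 3, so a_0 = ... = a_2 = 0. Factor out: x = 19^3 · u with u = 13/7 a unit in ℤ_19. Expand u iteratively via a_{v+i} = u_i mod 19, u_{i+1} = (u_i − a_{v+i})/19:
  u_0 = 13/7;  a_3 = 10;  u_1 = (u_0 − 10)/19 = -3/7
  u_1 = -3/7;  a_4 = 5;  u_2 = (u_1 − 5)/19 = -2/7
  u_2 = -2/7;  a_5 = 16;  u_3 = (u_2 − 16)/19 = -6/7
  u_3 = -6/7;  a_6 = 10;  u_4 = (u_3 − 10)/19 = -4/7
Digits: (0, 0, 0, 10, 5, 16, 10).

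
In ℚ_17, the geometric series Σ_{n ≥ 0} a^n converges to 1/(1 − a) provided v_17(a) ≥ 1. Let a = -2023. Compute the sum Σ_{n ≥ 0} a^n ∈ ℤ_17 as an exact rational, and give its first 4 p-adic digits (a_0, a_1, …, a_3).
Σ a^n = 1/(1 − a) = 1/2024;  first 4 digits = (1, 0, 10, 16)

v_17(a) = 2 ≥ 1, so the series converges in ℤ_17 to 1/(1 − a) = 1/(1 − (-2023)) = 1/2024. Expand this rational in ℤ_17: compute digits iteratively via d_i = x_i mod 17, x_{i+1} = (x_i − d_i)/17. The first 4 digits are (1, 0, 10, 16).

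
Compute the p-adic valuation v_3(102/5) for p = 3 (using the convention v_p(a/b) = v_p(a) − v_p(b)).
v_3(102/5) = 1

Factor powers of 3 from the numerator and denominator of the reduced fraction: 102 = 3^1 · 34 and 5 = 3^0 · 5. Apply v_p(a/b) = v_p(a) − v_p(b): v_3(102/5) = 1 − 0 = 1.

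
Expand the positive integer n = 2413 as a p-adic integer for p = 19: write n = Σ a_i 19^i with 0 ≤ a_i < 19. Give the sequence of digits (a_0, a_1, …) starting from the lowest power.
(a_0, a_1, …) = (0, 13, 6)

Repeated division by 19 gives the digits low-to-high: 2413 = 13·19^1 + 6·19^2. Digit sequence: (0, 13, 6).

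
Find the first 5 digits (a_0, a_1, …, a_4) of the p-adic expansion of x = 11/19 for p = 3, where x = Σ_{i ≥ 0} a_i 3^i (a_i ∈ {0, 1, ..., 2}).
(a_0, …, a_4) = (2, 0, 0, 2, 2)

v_3(11/19) = 0 (numerator and denominator both coprime to 3), so x ∈ ℤ_3^×. Compute digits iteratively via a_i = x_i mod 3, x_{i+1} = (x_i − a_i)/3, with x_0 = x:
  x_0 = 11/19;  a_0 = 2;  x_1 = (x_0 − 2)/3 = -9/19
  x_1 = -9/19;  a_1 = 0;  x_2 = (x_1 − 0)/3 = -3/19
  x_2 = -3/19;  a_2 = 0;  x_3 = (x_2 − 0)/3 = -1/19
  x_3 = -1/19;  a_3 = 2;  x_4 = (x_3 − 2)/3 = -13/19
  x_4 = -13/19;  a_4 = 2;  x_5 = (x_4 − 2)/3 = -17/19
Digits: (2, 0, 0, 2, 2).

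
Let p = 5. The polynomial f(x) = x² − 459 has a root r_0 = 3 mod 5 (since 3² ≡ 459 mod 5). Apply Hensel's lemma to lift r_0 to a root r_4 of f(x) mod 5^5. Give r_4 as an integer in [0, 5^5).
r_4 = 703 (mod 3125)

Hensel's recurrence: r_{i+1} = r_i − f(r_i)·(f′(r_i))^{-1} mod 5^{i+2}, with f′(x) = 2x. Iterate:
  r_0 = 3 (mod 5)
  r_1 = 3 (mod 25)
  r_2 = 78 (mod 125)
  r_3 = 78 (mod 625)
  r_4 = 703 (mod 3125)
Final: r_4 = 703, and one checks f(r_4) ≡ 0 mod 5^5.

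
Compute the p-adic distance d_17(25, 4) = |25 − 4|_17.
d_17(25, 4) = 1

Step 1 — x − y = 25 − 4 = 21. Step 2 — v_17(21) = 0 (factor: 21 = (17^0 · 21); the sign does not affect v_p). Step 3 — |x − y|_17 = 17^{0} = 1.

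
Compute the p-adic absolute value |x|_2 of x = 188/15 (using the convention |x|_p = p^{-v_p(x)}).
|188/15|_2 = 1/4

Step 1 — compute v_2(x) by factoring powers of 2 out of the numerator and denominator: v_2(188/15) = 2. Step 2 — apply |x|_p = p^{-v_p(x)} = 2^{-2} = 1/4.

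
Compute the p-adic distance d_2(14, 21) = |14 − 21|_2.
d_2(14, 21) = 1

Step 1 — x − y = 14 − 21 = -7. Step 2 — v_2(-7) = 0 (factor: -7 = −(2^0 · 7); the sign does not affect v_p). Step 3 — |x − y|_2 = 2^{0} = 1.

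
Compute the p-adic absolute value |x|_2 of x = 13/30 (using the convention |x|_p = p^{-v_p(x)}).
|13/30|_2 = 2

Step 1 — compute v_2(x) by factoring powers of 2 out of the numerator and denominator: v_2(13/30) = -1. Step 2 — apply |x|_p = p^{-v_p(x)} = 2^{1} = 2.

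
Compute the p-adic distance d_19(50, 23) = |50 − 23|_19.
d_19(50, 23) = 1

Step 1 — x − y = 50 − 23 = 27. Step 2 — v_19(27) = 0 (factor: 27 = (19^0 · 27); the sign does not affect v_p). Step 3 — |x − y|_19 = 19^{0} = 1.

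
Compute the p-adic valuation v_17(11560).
v_17(11560) = 2

v_17(n) is the largest exponent k such that 17^k divides n. Factor out: 11560 = 17^2 · 40. (Sign doesn't affect v_p.) So v_17(11560) = 2.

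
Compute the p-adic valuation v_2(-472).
v_2(-472) = 3

v_2(n) is the largest exponent k such that 2^k divides n. Factor out: -472 = -2^3 · 59. (Sign doesn't affect v_p.) So v_2(-472) = 3.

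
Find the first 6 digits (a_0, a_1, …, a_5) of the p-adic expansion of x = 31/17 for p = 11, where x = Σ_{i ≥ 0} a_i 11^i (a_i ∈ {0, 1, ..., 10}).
(a_0, …, a_5) = (7, 6, 2, 3, 1, 7)

v_11(31/17) = 0 (numerator and denominator both coprime to 11), so x ∈ ℤ_11^×. Compute digits iteratively via a_i = x_i mod 11, x_{i+1} = (x_i − a_i)/11, with x_0 = x:
  x_0 = 31/17;  a_0 = 7;  x_1 = (x_0 − 7)/11 = -8/17
  x_1 = -8/17;  a_1 = 6;  x_2 = (x_1 − 6)/11 = -10/17
  x_2 = -10/17;  a_2 = 2;  x_3 = (x_2 − 2)/11 = -4/17
  x_3 = -4/17;  a_3 = 3;  x_4 = (x_3 − 3)/11 = -5/17
  x_4 = -5/17;  a_4 = 1;  x_5 = (x_4 − 1)/11 = -2/17
  x_5 = -2/17;  a_5 = 7;  x_6 = (x_5 − 7)/11 = -11/17
Digits: (7, 6, 2, 3, 1, 7).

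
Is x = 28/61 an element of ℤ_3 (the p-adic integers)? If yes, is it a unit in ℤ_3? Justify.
x ∈ ℤ_3^× (unit); v_3(x) = 0

ℤ_3 = {x ∈ ℚ_3 : v_3(x) ≥ 0} and ℤ_3^× = {x ∈ ℤ_3 : v_3(x) = 0}. Here v_3(28/61) = v_3(num) − v_3(den) = 0; compare against these criteria.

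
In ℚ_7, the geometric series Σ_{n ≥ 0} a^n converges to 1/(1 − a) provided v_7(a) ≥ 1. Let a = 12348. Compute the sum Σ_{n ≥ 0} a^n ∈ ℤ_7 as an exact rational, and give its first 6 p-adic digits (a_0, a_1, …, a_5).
Σ a^n = 1/(1 − a) = -1/12347;  first 6 digits = (1, 0, 0, 1, 5, 0)

v_7(a) = 3 ≥ 1, so the series converges in ℤ_7 to 1/(1 − a) = 1/(1 − 12348) = -1/12347. Expand this rational in ℤ_7: compute digits iteratively via d_i = x_i mod 7, x_{i+1} = (x_i − d_i)/7. The first 6 digits are (1, 0, 0, 1, 5, 0).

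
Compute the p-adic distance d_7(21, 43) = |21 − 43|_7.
d_7(21, 43) = 1

Step 1 — x − y = 21 − 43 = -22. Step 2 — v_7(-22) = 0 (factor: -22 = −(7^0 · 22); the sign does not affect v_p). Step 3 — |x − y|_7 = 7^{0} = 1.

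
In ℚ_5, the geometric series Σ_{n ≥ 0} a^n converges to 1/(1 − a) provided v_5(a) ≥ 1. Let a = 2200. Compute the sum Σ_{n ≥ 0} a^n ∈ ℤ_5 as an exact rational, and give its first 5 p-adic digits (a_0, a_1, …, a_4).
Σ a^n = 1/(1 − a) = -1/2199;  first 5 digits = (1, 0, 3, 2, 2)

v_5(a) = 2 ≥ 1, so the series converges in ℤ_5 to 1/(1 − a) = 1/(1 − 2200) = -1/2199. Expand this rational in ℤ_5: compute digits iteratively via d_i = x_i mod 5, x_{i+1} = (x_i − d_i)/5. The first 5 digits are (1, 0, 3, 2, 2).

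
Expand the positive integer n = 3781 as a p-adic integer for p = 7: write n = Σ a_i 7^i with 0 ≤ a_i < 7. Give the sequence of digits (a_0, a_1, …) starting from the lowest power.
(a_0, a_1, …) = (1, 1, 0, 4, 1)

Repeated division by 7 gives the digits low-to-high: 3781 = 1 + 1·7^1 + 4·7^3 + 1·7^4. Digit sequence: (1, 1, 0, 4, 1).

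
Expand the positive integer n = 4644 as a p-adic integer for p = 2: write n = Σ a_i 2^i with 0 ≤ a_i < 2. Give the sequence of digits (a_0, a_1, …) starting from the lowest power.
(a_0, a_1, …) = (0, 0, 1, 0, 0, 1, 0, 0, 0, 1, 0, 0, 1)

Repeated division by 2 gives the digits low-to-high: 4644 = 1·2^2 + 1·2^5 + 1·2^9 + 1·2^12. Digit sequence: (0, 0, 1, 0, 0, 1, 0, 0, 0, 1, 0, 0, 1).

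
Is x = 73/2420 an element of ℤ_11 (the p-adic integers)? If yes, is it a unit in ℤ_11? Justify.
x ∉ ℤ_11 (v_11(x) = -2 < 0)

ℤ_11 = {x ∈ ℚ_11 : v_11(x) ≥ 0} and ℤ_11^× = {x ∈ ℤ_11 : v_11(x) = 0}. Here v_11(73/2420) = v_11(num) − v_11(den) = -2; compare against these criteria.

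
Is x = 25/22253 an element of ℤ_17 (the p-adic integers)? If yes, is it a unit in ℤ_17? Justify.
x ∉ ℤ_17 (v_17(x) = -2 < 0)

ℤ_17 = {x ∈ ℚ_17 : v_17(x) ≥ 0} and ℤ_17^× = {x ∈ ℤ_17 : v_17(x) = 0}. Here v_17(25/22253) = v_17(num) − v_17(den) = -2; compare against these criteria.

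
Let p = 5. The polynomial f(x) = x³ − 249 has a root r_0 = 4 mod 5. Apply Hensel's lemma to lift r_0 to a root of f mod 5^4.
r_3 = 499 (mod 625)

Hensel: r_{i+1} = r_i − f(r_i)/f′(r_i) mod 5^{i+2}, where f′(x) = 3x². Iterate:
  r_0 = 4 (mod 5)
  r_1 = 24 (mod 25)
  r_2 = 124 (mod 125)
  r_3 = 499 (mod 625)
Final: r = 499 with f(r) ≡ 0 mod 5^4.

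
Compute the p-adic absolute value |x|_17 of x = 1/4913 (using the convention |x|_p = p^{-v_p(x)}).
|1/4913|_17 = 4913

Step 1 — compute v_17(x) by factoring powers of 17 out of the numerator and denominator: v_17(1/4913) = -3. Step 2 — apply |x|_p = p^{-v_p(x)} = 17^{3} = 4913.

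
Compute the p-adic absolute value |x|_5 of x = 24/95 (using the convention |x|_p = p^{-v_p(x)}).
|24/95|_5 = 5

Step 1 — compute v_5(x) by factoring powers of 5 out of the numerator and denominator: v_5(24/95) = -1. Step 2 — apply |x|_p = p^{-v_p(x)} = 5^{1} = 5.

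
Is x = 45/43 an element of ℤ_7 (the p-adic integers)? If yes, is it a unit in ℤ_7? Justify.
x ∈ ℤ_7^× (unit); v_7(x) = 0

ℤ_7 = {x ∈ ℚ_7 : v_7(x) ≥ 0} and ℤ_7^× = {x ∈ ℤ_7 : v_7(x) = 0}. Here v_7(45/43) = v_7(num) − v_7(den) = 0; compare against these criteria.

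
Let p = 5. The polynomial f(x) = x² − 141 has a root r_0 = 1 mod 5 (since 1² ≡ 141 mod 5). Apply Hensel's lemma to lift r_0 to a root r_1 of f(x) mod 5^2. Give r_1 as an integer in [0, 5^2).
r_1 = 21 (mod 25)

Hensel's recurrence: r_{i+1} = r_i − f(r_i)·(f′(r_i))^{-1} mod 5^{i+2}, with f′(x) = 2x. Iterate:
  r_0 = 1 (mod 5)
  r_1 = 21 (mod 25)
Final: r_1 = 21, and one checks f(r_1) ≡ 0 mod 5^2.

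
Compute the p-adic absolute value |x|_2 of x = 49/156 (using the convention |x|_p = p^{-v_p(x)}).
|49/156|_2 = 4

Step 1 — compute v_2(x) by factoring powers of 2 out of the numerator and denominator: v_2(49/156) = -2. Step 2 — apply |x|_p = p^{-v_p(x)} = 2^{2} = 4.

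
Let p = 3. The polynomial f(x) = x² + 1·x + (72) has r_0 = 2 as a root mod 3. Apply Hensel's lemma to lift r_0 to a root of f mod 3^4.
r_3 = 71 (mod 81)

Hensel: r_{i+1} = r_i − f(r_i)·(f′(r_i))^{-1} mod 3^{i+2}, f′(x) = 2x + 1. Iterate:
  r_0 = 2 (mod 3)
  r_1 = 8 (mod 9)
  r_2 = 17 (mod 27)
  r_3 = 71 (mod 81)
Final: r = 71 satisfies f(r) ≡ 0 mod 3^4.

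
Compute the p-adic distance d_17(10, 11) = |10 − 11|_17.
d_17(10, 11) = 1

Step 1 — x − y = 10 − 11 = -1. Step 2 — v_17(-1) = 0 (factor: -1 = −(17^0 · 1); the sign does not affect v_p). Step 3 — |x − y|_17 = 17^{0} = 1.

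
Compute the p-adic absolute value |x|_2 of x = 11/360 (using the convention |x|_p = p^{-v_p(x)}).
|11/360|_2 = 8

Step 1 — compute v_2(x) by factoring powers of 2 out of the numerator and denominator: v_2(11/360) = -3. Step 2 — apply |x|_p = p^{-v_p(x)} = 2^{3} = 8.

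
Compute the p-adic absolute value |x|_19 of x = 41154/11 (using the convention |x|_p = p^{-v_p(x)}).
|41154/11|_19 = 1/6859

Step 1 — compute v_19(x) by factoring powers of 19 out of the numerator and denominator: v_19(41154/11) = 3. Step 2 — apply |x|_p = p^{-v_p(x)} = 19^{-3} = 1/6859.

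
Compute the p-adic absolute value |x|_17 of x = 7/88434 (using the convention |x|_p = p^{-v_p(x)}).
|7/88434|_17 = 4913

Step 1 — compute v_17(x) by factoring powers of 17 out of the numerator and denominator: v_17(7/88434) = -3. Step 2 — apply |x|_p = p^{-v_p(x)} = 17^{3} = 4913.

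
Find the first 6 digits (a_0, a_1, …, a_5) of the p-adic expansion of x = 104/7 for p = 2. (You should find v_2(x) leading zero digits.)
(a_0, …, a_5) = (0, 0, 0, 1, 1, 0)

v_2(104/7) = 3, so a_0 = ... = a_2 = 0. Factor out: x = 2^3 · u with u = 13/7 a unit in ℤ_2. Expand u iteratively via a_{v+i} = u_i mod 2, u_{i+1} = (u_i − a_{v+i})/2:
  u_0 = 13/7;  a_3 = 1;  u_1 = (u_0 − 1)/2 = 3/7
  u_1 = 3/7;  a_4 = 1;  u_2 = (u_1 − 1)/2 = -2/7
  u_2 = -2/7;  a_5 = 0;  u_3 = (u_2 − 0)/2 = -1/7
Digits: (0, 0, 0, 1, 1, 0).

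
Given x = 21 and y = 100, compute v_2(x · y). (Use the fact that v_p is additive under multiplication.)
v_2(2100) = 2

v_p(x) = 0 (factor: 21 = 2^0 · 21); v_p(y) = 2 (factor: 100 = 2^2 · 25). Additivity: v_p(xy) = v_p(x) + v_p(y) = 0 + 2 = 2. (Direct check: xy = 2100 = 2^2 · (525).)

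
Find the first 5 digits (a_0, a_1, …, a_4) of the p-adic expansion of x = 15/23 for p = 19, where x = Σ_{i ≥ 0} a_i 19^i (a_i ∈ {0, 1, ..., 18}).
(a_0, …, a_4) = (18, 9, 16, 14, 5)

v_19(15/23) = 0 (numerator and denominator both coprime to 19), so x ∈ ℤ_19^×. Compute digits iteratively via a_i = x_i mod 19, x_{i+1} = (x_i − a_i)/19, with x_0 = x:
  x_0 = 15/23;  a_0 = 18;  x_1 = (x_0 − 18)/19 = -21/23
  x_1 = -21/23;  a_1 = 9;  x_2 = (x_1 − 9)/19 = -12/23
  x_2 = -12/23;  a_2 = 16;  x_3 = (x_2 − 16)/19 = -20/23
  x_3 = -20/23;  a_3 = 14;  x_4 = (x_3 − 14)/19 = -18/23
  x_4 = -18/23;  a_4 = 5;  x_5 = (x_4 − 5)/19 = -7/23
Digits: (18, 9, 16, 14, 5).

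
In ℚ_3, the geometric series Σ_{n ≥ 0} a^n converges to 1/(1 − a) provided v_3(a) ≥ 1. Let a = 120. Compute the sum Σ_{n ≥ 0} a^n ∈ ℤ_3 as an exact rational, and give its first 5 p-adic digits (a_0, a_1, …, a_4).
Σ a^n = 1/(1 − a) = -1/119;  first 5 digits = (1, 1, 2, 1, 0)

v_3(a) = 1 ≥ 1, so the series converges in ℤ_3 to 1/(1 − a) = 1/(1 − 120) = -1/119. Expand this rational in ℤ_3: compute digits iteratively via d_i = x_i mod 3, x_{i+1} = (x_i − d_i)/3. The first 5 digits are (1, 1, 2, 1, 0).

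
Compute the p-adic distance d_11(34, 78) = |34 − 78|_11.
d_11(34, 78) = 1/11

Step 1 — x − y = 34 − 78 = -44. Step 2 — v_11(-44) = 1 (factor: -44 = −(11^1 · 4); the sign does not affect v_p). Step 3 — |x − y|_11 = 11^{-1} = 1/11.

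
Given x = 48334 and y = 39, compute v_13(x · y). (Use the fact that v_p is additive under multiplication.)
v_13(1885026) = 4

v_p(x) = 3 (factor: 48334 = 13^3 · 22); v_p(y) = 1 (factor: 39 = 13^1 · 3). Additivity: v_p(xy) = v_p(x) + v_p(y) = 3 + 1 = 4. (Direct check: xy = 1885026 = 13^4 · (66).)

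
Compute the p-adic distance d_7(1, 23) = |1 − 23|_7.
d_7(1, 23) = 1

Step 1 — x − y = 1 − 23 = -22. Step 2 — v_7(-22) = 0 (factor: -22 = −(7^0 · 22); the sign does not affect v_p). Step 3 — |x − y|_7 = 7^{0} = 1.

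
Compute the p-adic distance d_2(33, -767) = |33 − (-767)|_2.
d_2(33, -767) = 1/32

Step 1 — x − y = 33 − (-767) = 800. Step 2 — v_2(800) = 5 (factor: 800 = (2^5 · 25); the sign does not affect v_p). Step 3 — |x − y|_2 = 2^{-5} = 1/32.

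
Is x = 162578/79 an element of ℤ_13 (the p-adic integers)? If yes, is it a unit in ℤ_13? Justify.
x ∈ ℤ_13 but not a unit; v_13(x) = 3 > 0

ℤ_13 = {x ∈ ℚ_13 : v_13(x) ≥ 0} and ℤ_13^× = {x ∈ ℤ_13 : v_13(x) = 0}. Here v_13(162578/79) = v_13(num) − v_13(den) = 3; compare against these criteria.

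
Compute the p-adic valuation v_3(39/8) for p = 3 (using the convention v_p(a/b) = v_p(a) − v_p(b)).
v_3(39/8) = 1

Factor powers of 3 from the numerator and denominator of the reduced fraction: 39 = 3^1 · 13 and 8 = 3^0 · 8. Apply v_p(a/b) = v_p(a) − v_p(b): v_3(39/8) = 1 − 0 = 1.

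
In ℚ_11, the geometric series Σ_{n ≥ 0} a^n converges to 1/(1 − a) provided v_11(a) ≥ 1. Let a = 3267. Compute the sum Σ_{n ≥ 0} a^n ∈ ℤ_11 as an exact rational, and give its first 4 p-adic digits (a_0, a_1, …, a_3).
Σ a^n = 1/(1 − a) = -1/3266;  first 4 digits = (1, 0, 5, 2)

v_11(a) = 2 ≥ 1, so the series converges in ℤ_11 to 1/(1 − a) = 1/(1 − 3267) = -1/3266. Expand this rational in ℤ_11: compute digits iteratively via d_i = x_i mod 11, x_{i+1} = (x_i − d_i)/11. The first 4 digits are (1, 0, 5, 2).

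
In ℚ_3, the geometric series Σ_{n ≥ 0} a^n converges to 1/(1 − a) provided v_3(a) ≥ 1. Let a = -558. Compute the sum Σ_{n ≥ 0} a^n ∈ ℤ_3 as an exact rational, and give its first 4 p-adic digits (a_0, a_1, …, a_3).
Σ a^n = 1/(1 − a) = 1/559;  first 4 digits = (1, 0, 1, 0)

v_3(a) = 2 ≥ 1, so the series converges in ℤ_3 to 1/(1 − a) = 1/(1 − (-558)) = 1/559. Expand this rational in ℤ_3: compute digits iteratively via d_i = x_i mod 3, x_{i+1} = (x_i − d_i)/3. The first 4 digits are (1, 0, 1, 0).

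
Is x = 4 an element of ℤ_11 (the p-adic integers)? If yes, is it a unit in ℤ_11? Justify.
x ∈ ℤ_11^× (unit); v_11(x) = 0

ℤ_11 = {x ∈ ℚ_11 : v_11(x) ≥ 0} and ℤ_11^× = {x ∈ ℤ_11 : v_11(x) = 0}. Here v_11(4) = v_11(num) − v_11(den) = 0; compare against these criteria.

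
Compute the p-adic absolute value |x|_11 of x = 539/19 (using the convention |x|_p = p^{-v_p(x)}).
|539/19|_11 = 1/11

Step 1 — compute v_11(x) by factoring powers of 11 out of the numerator and denominator: v_11(539/19) = 1. Step 2 — apply |x|_p = p^{-v_p(x)} = 11^{-1} = 1/11.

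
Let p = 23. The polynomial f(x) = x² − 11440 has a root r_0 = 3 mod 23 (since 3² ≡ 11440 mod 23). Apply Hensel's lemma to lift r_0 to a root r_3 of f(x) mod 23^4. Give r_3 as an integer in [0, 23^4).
r_3 = 120845 (mod 279841)

Hensel's recurrence: r_{i+1} = r_i − f(r_i)·(f′(r_i))^{-1} mod 23^{i+2}, with f′(x) = 2x. Iterate:
  r_0 = 3 (mod 23)
  r_1 = 233 (mod 529)
  r_2 = 11342 (mod 12167)
  r_3 = 120845 (mod 279841)
Final: r_3 = 120845, and one checks f(r_3) ≡ 0 mod 23^4.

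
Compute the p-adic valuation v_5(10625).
v_5(10625) = 4

v_5(n) is the largest exponent k such that 5^k divides n. Factor out: 10625 = 5^4 · 17. (Sign doesn't affect v_p.) So v_5(10625) = 4.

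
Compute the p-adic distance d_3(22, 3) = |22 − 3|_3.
d_3(22, 3) = 1

Step 1 — x − y = 22 − 3 = 19. Step 2 — v_3(19) = 0 (factor: 19 = (3^0 · 19); the sign does not affect v_p). Step 3 — |x − y|_3 = 3^{0} = 1.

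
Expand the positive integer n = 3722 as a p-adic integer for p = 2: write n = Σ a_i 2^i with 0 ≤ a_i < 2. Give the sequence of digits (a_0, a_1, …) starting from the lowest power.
(a_0, a_1, …) = (0, 1, 0, 1, 0, 0, 0, 1, 0, 1, 1, 1)

Repeated division by 2 gives the digits low-to-high: 3722 = 1·2^1 + 1·2^3 + 1·2^7 + 1·2^9 + 1·2^10 + 1·2^11. Digit sequence: (0, 1, 0, 1, 0, 0, 0, 1, 0, 1, 1, 1).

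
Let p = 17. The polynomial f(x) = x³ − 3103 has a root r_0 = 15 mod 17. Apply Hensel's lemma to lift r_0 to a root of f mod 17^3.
r_2 = 4231 (mod 4913)

Hensel: r_{i+1} = r_i − f(r_i)/f′(r_i) mod 17^{i+2}, where f′(x) = 3x². Iterate:
  r_0 = 15 (mod 17)
  r_1 = 185 (mod 289)
  r_2 = 4231 (mod 4913)
Final: r = 4231 with f(r) ≡ 0 mod 17^3.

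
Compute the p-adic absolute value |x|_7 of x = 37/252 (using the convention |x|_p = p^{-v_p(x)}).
|37/252|_7 = 7

Step 1 — compute v_7(x) by factoring powers of 7 out of the numerator and denominator: v_7(37/252) = -1. Step 2 — apply |x|_p = p^{-v_p(x)} = 7^{1} = 7.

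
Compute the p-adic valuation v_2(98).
v_2(98) = 1

v_2(n) is the largest exponent k such that 2^k divides n. Factor out: 98 = 2^1 · 49. (Sign doesn't affect v_p.) So v_2(98) = 1.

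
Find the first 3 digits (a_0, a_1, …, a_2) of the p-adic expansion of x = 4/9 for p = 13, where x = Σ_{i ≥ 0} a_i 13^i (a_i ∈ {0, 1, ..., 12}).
(a_0, …, a_2) = (12, 2, 7)

v_13(4/9) = 0 (numerator and denominator both coprime to 13), so x ∈ ℤ_13^×. Compute digits iteratively via a_i = x_i mod 13, x_{i+1} = (x_i − a_i)/13, with x_0 = x:
  x_0 = 4/9;  a_0 = 12;  x_1 = (x_0 − 12)/13 = -8/9
  x_1 = -8/9;  a_1 = 2;  x_2 = (x_1 − 2)/13 = -2/9
  x_2 = -2/9;  a_2 = 7;  x_3 = (x_2 − 7)/13 = -5/9
Digits: (12, 2, 7).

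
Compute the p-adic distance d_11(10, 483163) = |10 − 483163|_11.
d_11(10, 483163) = 1/161051

Step 1 — x − y = 10 − 483163 = -483153. Step 2 — v_11(-483153) = 5 (factor: -483153 = −(11^5 · 3); the sign does not affect v_p). Step 3 — |x − y|_11 = 11^{-5} = 1/161051.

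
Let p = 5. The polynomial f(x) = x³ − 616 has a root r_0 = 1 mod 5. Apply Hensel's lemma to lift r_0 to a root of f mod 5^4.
r_3 = 56 (mod 625)

Hensel: r_{i+1} = r_i − f(r_i)/f′(r_i) mod 5^{i+2}, where f′(x) = 3x². Iterate:
  r_0 = 1 (mod 5)
  r_1 = 6 (mod 25)
  r_2 = 56 (mod 125)
  r_3 = 56 (mod 625)
Final: r = 56 with f(r) ≡ 0 mod 5^4.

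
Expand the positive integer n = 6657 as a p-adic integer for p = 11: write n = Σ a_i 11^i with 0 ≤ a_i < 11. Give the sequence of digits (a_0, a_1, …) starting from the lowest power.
(a_0, a_1, …) = (2, 0, 0, 5)

Repeated division by 11 gives the digits low-to-high: 6657 = 2 + 5·11^3. Digit sequence: (2, 0, 0, 5).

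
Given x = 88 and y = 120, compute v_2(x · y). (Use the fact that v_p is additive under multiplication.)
v_2(10560) = 6

v_p(x) = 3 (factor: 88 = 2^3 · 11); v_p(y) = 3 (factor: 120 = 2^3 · 15). Additivity: v_p(xy) = v_p(x) + v_p(y) = 3 + 3 = 6. (Direct check: xy = 10560 = 2^6 · (165).)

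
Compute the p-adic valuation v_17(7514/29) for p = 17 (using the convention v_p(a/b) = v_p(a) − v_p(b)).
v_17(7514/29) = 2

Factor powers of 17 from the numerator and denominator of the reduced fraction: 7514 = 17^2 · 26 and 29 = 17^0 · 29. Apply v_p(a/b) = v_p(a) − v_p(b): v_17(7514/29) = 2 − 0 = 2.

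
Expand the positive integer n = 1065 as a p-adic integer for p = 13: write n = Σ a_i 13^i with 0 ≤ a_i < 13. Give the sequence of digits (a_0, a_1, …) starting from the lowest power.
(a_0, a_1, …) = (12, 3, 6)

Repeated division by 13 gives the digits low-to-high: 1065 = 12 + 3·13^1 + 6·13^2. Digit sequence: (12, 3, 6).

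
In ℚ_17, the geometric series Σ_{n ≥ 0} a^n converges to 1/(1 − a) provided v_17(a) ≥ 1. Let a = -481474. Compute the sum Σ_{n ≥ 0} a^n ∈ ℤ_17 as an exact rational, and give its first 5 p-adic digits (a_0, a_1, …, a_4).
Σ a^n = 1/(1 − a) = 1/481475;  first 5 digits = (1, 0, 0, 4, 11)

v_17(a) = 3 ≥ 1, so the series converges in ℤ_17 to 1/(1 − a) = 1/(1 − (-481474)) = 1/481475. Expand this rational in ℤ_17: compute digits iteratively via d_i = x_i mod 17, x_{i+1} = (x_i − d_i)/17. The first 5 digits are (1, 0, 0, 4, 11).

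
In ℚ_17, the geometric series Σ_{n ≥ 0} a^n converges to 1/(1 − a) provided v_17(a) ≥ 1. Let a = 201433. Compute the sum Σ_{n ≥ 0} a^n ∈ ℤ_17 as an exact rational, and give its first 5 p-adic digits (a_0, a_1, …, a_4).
Σ a^n = 1/(1 − a) = -1/201432;  first 5 digits = (1, 0, 0, 7, 2)

v_17(a) = 3 ≥ 1, so the series converges in ℤ_17 to 1/(1 − a) = 1/(1 − 201433) = -1/201432. Expand this rational in ℤ_17: compute digits iteratively via d_i = x_i mod 17, x_{i+1} = (x_i − d_i)/17. The first 5 digits are (1, 0, 0, 7, 2).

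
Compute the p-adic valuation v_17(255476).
v_17(255476) = 3

v_17(n) is the largest exponent k such that 17^k divides n. Factor out: 255476 = 17^3 · 52. (Sign doesn't affect v_p.) So v_17(255476) = 3.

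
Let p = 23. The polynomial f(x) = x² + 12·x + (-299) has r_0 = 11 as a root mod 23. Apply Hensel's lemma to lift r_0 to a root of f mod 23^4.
r_3 = 205171 (mod 279841)

Hensel: r_{i+1} = r_i − f(r_i)·(f′(r_i))^{-1} mod 23^{i+2}, f′(x) = 2x + 12. Iterate:
  r_0 = 11 (mod 23)
  r_1 = 448 (mod 529)
  r_2 = 10499 (mod 12167)
  r_3 = 205171 (mod 279841)
Final: r = 205171 satisfies f(r) ≡ 0 mod 23^4.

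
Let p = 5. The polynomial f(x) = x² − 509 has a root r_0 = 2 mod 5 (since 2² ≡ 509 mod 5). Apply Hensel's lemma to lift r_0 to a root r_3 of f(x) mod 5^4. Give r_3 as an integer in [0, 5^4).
r_3 = 122 (mod 625)

Hensel's recurrence: r_{i+1} = r_i − f(r_i)·(f′(r_i))^{-1} mod 5^{i+2}, with f′(x) = 2x. Iterate:
  r_0 = 2 (mod 5)
  r_1 = 22 (mod 25)
  r_2 = 122 (mod 125)
  r_3 = 122 (mod 625)
Final: r_3 = 122, and one checks f(r_3) ≡ 0 mod 5^4.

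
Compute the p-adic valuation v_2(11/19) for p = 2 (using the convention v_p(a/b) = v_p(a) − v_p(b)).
v_2(11/19) = 0

Factor powers of 2 from the numerator and denominator of the reduced fraction: 11 = 2^0 · 11 and 19 = 2^0 · 19. Apply v_p(a/b) = v_p(a) − v_p(b): v_2(11/19) = 0 − 0 = 0.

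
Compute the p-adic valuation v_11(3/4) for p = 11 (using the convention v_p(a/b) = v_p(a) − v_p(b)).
v_11(3/4) = 0

Factor powers of 11 from the numerator and denominator of the reduced fraction: 3 = 11^0 · 3 and 4 = 11^0 · 4. Apply v_p(a/b) = v_p(a) − v_p(b): v_11(3/4) = 0 − 0 = 0.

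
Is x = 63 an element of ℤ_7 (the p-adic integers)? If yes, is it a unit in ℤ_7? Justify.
x ∈ ℤ_7 but not a unit; v_7(x) = 1 > 0

ℤ_7 = {x ∈ ℚ_7 : v_7(x) ≥ 0} and ℤ_7^× = {x ∈ ℤ_7 : v_7(x) = 0}. Here v_7(63) = v_7(num) − v_7(den) = 1; compare against these criteria.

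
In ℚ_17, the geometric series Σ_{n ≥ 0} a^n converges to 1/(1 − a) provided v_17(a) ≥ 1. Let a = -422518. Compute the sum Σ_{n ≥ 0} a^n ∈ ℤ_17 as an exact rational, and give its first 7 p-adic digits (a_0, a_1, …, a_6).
Σ a^n = 1/(1 − a) = 1/422519;  first 7 digits = (1, 0, 0, 16, 11, 16, 0)

v_17(a) = 3 ≥ 1, so the series converges in ℤ_17 to 1/(1 − a) = 1/(1 − (-422518)) = 1/422519. Expand this rational in ℤ_17: compute digits iteratively via d_i = x_i mod 17, x_{i+1} = (x_i − d_i)/17. The first 7 digits are (1, 0, 0, 16, 11, 16, 0).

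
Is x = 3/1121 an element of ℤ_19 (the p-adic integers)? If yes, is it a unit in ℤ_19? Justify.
x ∉ ℤ_19 (v_19(x) = -1 < 0)

ℤ_19 = {x ∈ ℚ_19 : v_19(x) ≥ 0} and ℤ_19^× = {x ∈ ℤ_19 : v_19(x) = 0}. Here v_19(3/1121) = v_19(num) − v_19(den) = -1; compare against these criteria.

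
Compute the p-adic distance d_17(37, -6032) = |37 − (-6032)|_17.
d_17(37, -6032) = 1/289

Step 1 — x − y = 37 − (-6032) = 6069. Step 2 — v_17(6069) = 2 (factor: 6069 = (17^2 · 21); the sign does not affect v_p). Step 3 — |x − y|_17 = 17^{-2} = 1/289.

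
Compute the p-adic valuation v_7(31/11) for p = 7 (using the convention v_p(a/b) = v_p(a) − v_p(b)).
v_7(31/11) = 0

Factor powers of 7 from the numerator and denominator of the reduced fraction: 31 = 7^0 · 31 and 11 = 7^0 · 11. Apply v_p(a/b) = v_p(a) − v_p(b): v_7(31/11) = 0 − 0 = 0.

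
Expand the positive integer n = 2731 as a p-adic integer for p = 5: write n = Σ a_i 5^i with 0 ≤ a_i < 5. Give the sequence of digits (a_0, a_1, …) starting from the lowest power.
(a_0, a_1, …) = (1, 1, 4, 1, 4)

Repeated division by 5 gives the digits low-to-high: 2731 = 1 + 1·5^1 + 4·5^2 + 1·5^3 + 4·5^4. Digit sequence: (1, 1, 4, 1, 4).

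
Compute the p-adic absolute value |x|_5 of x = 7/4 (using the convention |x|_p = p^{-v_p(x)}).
|7/4|_5 = 1

Step 1 — compute v_5(x) by factoring powers of 5 out of the numerator and denominator: v_5(7/4) = 0. Step 2 — apply |x|_p = p^{-v_p(x)} = 5^{0} = 1.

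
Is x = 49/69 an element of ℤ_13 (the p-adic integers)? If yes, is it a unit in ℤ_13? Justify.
x ∈ ℤ_13^× (unit); v_13(x) = 0

ℤ_13 = {x ∈ ℚ_13 : v_13(x) ≥ 0} and ℤ_13^× = {x ∈ ℤ_13 : v_13(x) = 0}. Here v_13(49/69) = v_13(num) − v_13(den) = 0; compare against these criteria.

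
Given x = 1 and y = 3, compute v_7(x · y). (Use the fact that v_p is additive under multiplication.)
v_7(3) = 0

v_p(x) = 0 (factor: 1 = 7^0 · 1); v_p(y) = 0 (factor: 3 = 7^0 · 3). Additivity: v_p(xy) = v_p(x) + v_p(y) = 0 + 0 = 0. (Direct check: xy = 3 = 7^0 · (3).)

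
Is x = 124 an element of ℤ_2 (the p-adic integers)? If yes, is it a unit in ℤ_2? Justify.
x ∈ ℤ_2 but not a unit; v_2(x) = 2 > 0

ℤ_2 = {x ∈ ℚ_2 : v_2(x) ≥ 0} and ℤ_2^× = {x ∈ ℤ_2 : v_2(x) = 0}. Here v_2(124) = v_2(num) − v_2(den) = 2; compare against these criteria.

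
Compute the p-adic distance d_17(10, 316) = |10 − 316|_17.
d_17(10, 316) = 1/17

Step 1 — x − y = 10 − 316 = -306. Step 2 — v_17(-306) = 1 (factor: -306 = −(17^1 · 18); the sign does not affect v_p). Step 3 — |x − y|_17 = 17^{-1} = 1/17.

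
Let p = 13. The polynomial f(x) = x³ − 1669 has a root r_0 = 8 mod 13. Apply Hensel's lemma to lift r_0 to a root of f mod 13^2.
r_1 = 73 (mod 169)

Hensel: r_{i+1} = r_i − f(r_i)/f′(r_i) mod 13^{i+2}, where f′(x) = 3x². Iterate:
  r_0 = 8 (mod 13)
  r_1 = 73 (mod 169)
Final: r = 73 with f(r) ≡ 0 mod 13^2.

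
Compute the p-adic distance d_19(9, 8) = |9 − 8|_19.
d_19(9, 8) = 1

Step 1 — x − y = 9 − 8 = 1. Step 2 — v_19(1) = 0 (factor: 1 = (19^0 · 1); the sign does not affect v_p). Step 3 — |x − y|_19 = 19^{0} = 1.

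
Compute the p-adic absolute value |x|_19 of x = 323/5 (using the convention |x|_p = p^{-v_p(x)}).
|323/5|_19 = 1/19

Step 1 — compute v_19(x) by factoring powers of 19 out of the numerator and denominator: v_19(323/5) = 1. Step 2 — apply |x|_p = p^{-v_p(x)} = 19^{-1} = 1/19.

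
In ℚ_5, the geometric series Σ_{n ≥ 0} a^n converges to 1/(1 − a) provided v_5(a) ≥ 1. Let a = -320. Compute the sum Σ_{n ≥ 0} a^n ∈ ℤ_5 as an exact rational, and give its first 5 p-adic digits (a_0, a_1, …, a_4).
Σ a^n = 1/(1 − a) = 1/321;  first 5 digits = (1, 1, 3, 2, 0)

v_5(a) = 1 ≥ 1, so the series converges in ℤ_5 to 1/(1 − a) = 1/(1 − (-320)) = 1/321. Expand this rational in ℤ_5: compute digits iteratively via d_i = x_i mod 5, x_{i+1} = (x_i − d_i)/5. The first 5 digits are (1, 1, 3, 2, 0).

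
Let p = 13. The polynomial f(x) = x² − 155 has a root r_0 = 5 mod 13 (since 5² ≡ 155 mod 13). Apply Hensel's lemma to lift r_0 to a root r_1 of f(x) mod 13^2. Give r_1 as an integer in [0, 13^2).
r_1 = 18 (mod 169)

Hensel's recurrence: r_{i+1} = r_i − f(r_i)·(f′(r_i))^{-1} mod 13^{i+2}, with f′(x) = 2x. Iterate:
  r_0 = 5 (mod 13)
  r_1 = 18 (mod 169)
Final: r_1 = 18, and one checks f(r_1) ≡ 0 mod 13^2.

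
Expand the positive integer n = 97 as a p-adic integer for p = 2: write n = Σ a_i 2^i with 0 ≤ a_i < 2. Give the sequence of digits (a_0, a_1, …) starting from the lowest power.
(a_0, a_1, …) = (1, 0, 0, 0, 0, 1, 1)

Repeated division by 2 gives the digits low-to-high: 97 = 1 + 1·2^5 + 1·2^6. Digit sequence: (1, 0, 0, 0, 0, 1, 1).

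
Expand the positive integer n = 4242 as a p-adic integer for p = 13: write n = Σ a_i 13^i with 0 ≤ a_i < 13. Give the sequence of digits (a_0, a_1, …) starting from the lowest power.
(a_0, a_1, …) = (4, 1, 12, 1)

Repeated division by 13 gives the digits low-to-high: 4242 = 4 + 1·13^1 + 12·13^2 + 1·13^3. Digit sequence: (4, 1, 12, 1).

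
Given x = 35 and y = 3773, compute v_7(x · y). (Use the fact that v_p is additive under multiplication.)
v_7(132055) = 4

v_p(x) = 1 (factor: 35 = 7^1 · 5); v_p(y) = 3 (factor: 3773 = 7^3 · 11). Additivity: v_p(xy) = v_p(x) + v_p(y) = 1 + 3 = 4. (Direct check: xy = 132055 = 7^4 · (55).)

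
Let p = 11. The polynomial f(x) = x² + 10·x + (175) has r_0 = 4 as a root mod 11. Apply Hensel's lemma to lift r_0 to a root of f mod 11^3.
r_2 = 818 (mod 1331)

Hensel: r_{i+1} = r_i − f(r_i)·(f′(r_i))^{-1} mod 11^{i+2}, f′(x) = 2x + 10. Iterate:
  r_0 = 4 (mod 11)
  r_1 = 92 (mod 121)
  r_2 = 818 (mod 1331)
Final: r = 818 satisfies f(r) ≡ 0 mod 11^3.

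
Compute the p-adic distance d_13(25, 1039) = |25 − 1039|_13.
d_13(25, 1039) = 1/169

Step 1 — x − y = 25 − 1039 = -1014. Step 2 — v_13(-1014) = 2 (factor: -1014 = −(13^2 · 6); the sign does not affect v_p). Step 3 — |x − y|_13 = 13^{-2} = 1/169.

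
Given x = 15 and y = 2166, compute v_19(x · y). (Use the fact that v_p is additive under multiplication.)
v_19(32490) = 2

v_p(x) = 0 (factor: 15 = 19^0 · 15); v_p(y) = 2 (factor: 2166 = 19^2 · 6). Additivity: v_p(xy) = v_p(x) + v_p(y) = 0 + 2 = 2. (Direct check: xy = 32490 = 19^2 · (90).)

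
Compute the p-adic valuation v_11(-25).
v_11(-25) = 0

v_11(n) is the largest exponent k such that 11^k divides n. Factor out: -25 = -11^0 · 25. (Sign doesn't affect v_p.) So v_11(-25) = 0.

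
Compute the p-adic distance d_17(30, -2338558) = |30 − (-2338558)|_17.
d_17(30, -2338558) = 1/83521

Step 1 — x − y = 30 − (-2338558) = 2338588. Step 2 — v_17(2338588) = 4 (factor: 2338588 = (17^4 · 28); the sign does not affect v_p). Step 3 — |x − y|_17 = 17^{-4} = 1/83521.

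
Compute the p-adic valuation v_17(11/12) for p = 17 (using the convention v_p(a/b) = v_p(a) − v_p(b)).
v_17(11/12) = 0

Factor powers of 17 from the numerator and denominator of the reduced fraction: 11 = 17^0 · 11 and 12 = 17^0 · 12. Apply v_p(a/b) = v_p(a) − v_p(b): v_17(11/12) = 0 − 0 = 0.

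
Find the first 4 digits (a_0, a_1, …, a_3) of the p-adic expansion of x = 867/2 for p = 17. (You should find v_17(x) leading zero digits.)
(a_0, …, a_3) = (0, 0, 10, 8)

v_17(867/2) = 2, so a_0 = ... = a_1 = 0. Factor out: x = 17^2 · u with u = 3/2 a unit in ℤ_17. Expand u iteratively via a_{v+i} = u_i mod 17, u_{i+1} = (u_i − a_{v+i})/17:
  u_0 = 3/2;  a_2 = 10;  u_1 = (u_0 − 10)/17 = -1/2
  u_1 = -1/2;  a_3 = 8;  u_2 = (u_1 − 8)/17 = -1/2
Digits: (0, 0, 10, 8).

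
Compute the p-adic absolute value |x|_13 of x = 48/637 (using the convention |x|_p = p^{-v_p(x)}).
|48/637|_13 = 13

Step 1 — compute v_13(x) by factoring powers of 13 out of the numerator and denominator: v_13(48/637) = -1. Step 2 — apply |x|_p = p^{-v_p(x)} = 13^{1} = 13.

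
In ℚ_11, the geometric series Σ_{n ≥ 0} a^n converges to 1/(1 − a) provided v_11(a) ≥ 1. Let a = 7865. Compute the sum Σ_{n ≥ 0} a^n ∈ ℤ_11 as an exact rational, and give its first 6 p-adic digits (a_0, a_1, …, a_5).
Σ a^n = 1/(1 − a) = -1/7864;  first 6 digits = (1, 0, 10, 5, 1, 10)

v_11(a) = 2 ≥ 1, so the series converges in ℤ_11 to 1/(1 − a) = 1/(1 − 7865) = -1/7864. Expand this rational in ℤ_11: compute digits iteratively via d_i = x_i mod 11, x_{i+1} = (x_i − d_i)/11. The first 6 digits are (1, 0, 10, 5, 1, 10).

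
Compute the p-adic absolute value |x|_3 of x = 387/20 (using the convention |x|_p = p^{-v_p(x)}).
|387/20|_3 = 1/9

Step 1 — compute v_3(x) by factoring powers of 3 out of the numerator and denominator: v_3(387/20) = 2. Step 2 — apply |x|_p = p^{-v_p(x)} = 3^{-2} = 1/9.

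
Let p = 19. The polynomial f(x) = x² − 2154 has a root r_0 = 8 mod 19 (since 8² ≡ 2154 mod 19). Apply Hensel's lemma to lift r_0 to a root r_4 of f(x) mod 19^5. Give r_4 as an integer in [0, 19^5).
r_4 = 1071722 (mod 2476099)

Hensel's recurrence: r_{i+1} = r_i − f(r_i)·(f′(r_i))^{-1} mod 19^{i+2}, with f′(x) = 2x. Iterate:
  r_0 = 8 (mod 19)
  r_1 = 274 (mod 361)
  r_2 = 1718 (mod 6859)
  r_3 = 29154 (mod 130321)
  r_4 = 1071722 (mod 2476099)
Final: r_4 = 1071722, and one checks f(r_4) ≡ 0 mod 19^5.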